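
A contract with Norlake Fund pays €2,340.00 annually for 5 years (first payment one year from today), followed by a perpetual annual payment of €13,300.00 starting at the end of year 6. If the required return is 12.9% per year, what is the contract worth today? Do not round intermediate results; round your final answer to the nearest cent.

€64457.68

PV of 5-year annuity: €2,340.00 × [1 − (1+0.129)^−5] / 0.129 = 8250.44242
Perpetuity value at year 5: €13,300.00 / 0.129 = 103100.77519
PV of perpetuity: 103100.77519 / (1+0.129)^5 = 56207.23493
Total PV = 8250.44242 + 56207.23493 = 64457.67735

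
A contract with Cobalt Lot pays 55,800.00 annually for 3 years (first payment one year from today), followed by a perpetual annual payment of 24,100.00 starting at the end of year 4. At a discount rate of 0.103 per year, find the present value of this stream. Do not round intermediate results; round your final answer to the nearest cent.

312399.29

PV of 3-year annuity: 55,800.00 × [1 − (1+0.103)^−3] / 0.103 = 138036.70851
Perpetuity value at year 3: 24,100.00 / 0.103 = 233980.58252
PV of perpetuity: 233980.58252 / (1+0.103)^3 = 174362.57759
Total PV = 138036.70851 + 174362.57759 = 312399.28610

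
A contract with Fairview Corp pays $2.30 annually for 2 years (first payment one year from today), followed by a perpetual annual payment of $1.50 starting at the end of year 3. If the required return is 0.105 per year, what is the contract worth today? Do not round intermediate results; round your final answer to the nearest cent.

$15.66

PV of 2-year annuity: $2.30 × [1 − (1+0.105)^−2] / 0.105 = 3.96511
Perpetuity value at year 2: $1.50 / 0.105 = 14.28571
PV of perpetuity: 14.28571 / (1+0.105)^2 = 11.69977
Total PV = 3.96511 + 11.69977 = 15.66488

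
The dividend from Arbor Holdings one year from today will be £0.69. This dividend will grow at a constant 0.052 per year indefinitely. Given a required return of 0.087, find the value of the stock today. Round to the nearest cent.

£19.71

Growing perpetuity: P = D₁ / (r − g) = £0.6900 / (0.087 − 0.052) = £19.71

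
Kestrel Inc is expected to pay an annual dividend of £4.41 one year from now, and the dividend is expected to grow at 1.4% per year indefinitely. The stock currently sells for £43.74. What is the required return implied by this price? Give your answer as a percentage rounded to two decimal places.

11.48%

P = D₁/(r − g) ⇒ r = D₁/P + g = £4.4100/£43.74 + 0.014 = 0.100823 + 0.014 = 0.114823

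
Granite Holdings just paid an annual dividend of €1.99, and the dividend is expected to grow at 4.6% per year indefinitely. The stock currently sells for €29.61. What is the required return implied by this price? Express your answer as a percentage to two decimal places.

11.63%

D₁ = €1.99 × 1.046 = €2.0815
P = D₁/(r − g) ⇒ r = D₁/P + g = €2.0815/€29.61 + 0.046 = 0.070299 + 0.046 = 0.116299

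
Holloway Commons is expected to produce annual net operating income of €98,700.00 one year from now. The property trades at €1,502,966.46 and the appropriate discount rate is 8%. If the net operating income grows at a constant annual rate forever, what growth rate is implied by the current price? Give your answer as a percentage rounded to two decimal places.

1.43%

P = D₁/(r−g) ⇒ g = r − D₁/P = 0.08 − €98,700.00/€1,502,966.46 = 0.014330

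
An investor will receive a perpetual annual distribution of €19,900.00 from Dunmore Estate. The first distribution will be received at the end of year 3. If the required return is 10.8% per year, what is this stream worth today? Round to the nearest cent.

€150089.32

Value at end of year 2: C / r = €19,900.00 / 0.108 = €184,259.2593
Discount to today: PV = €184,259.2593 / (1 + 0.108)^2 = €184,259.2593 / 1.227664 = €150,089.32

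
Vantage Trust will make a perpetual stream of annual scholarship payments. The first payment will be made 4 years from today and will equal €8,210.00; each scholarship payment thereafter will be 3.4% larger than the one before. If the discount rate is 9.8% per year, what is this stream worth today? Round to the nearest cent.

€96907.23

Value at end of year 3: C₁ / (r − g) = €8,210.00 / (0.098 − 0.034) = €128,281.2500
Discount to today: PV = €128,281.2500 / (1 + 0.098)^3 = €128,281.2500 / 1.323753 = €96,907.23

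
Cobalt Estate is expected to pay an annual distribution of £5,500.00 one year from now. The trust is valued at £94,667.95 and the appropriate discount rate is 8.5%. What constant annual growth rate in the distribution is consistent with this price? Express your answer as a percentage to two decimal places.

2.69%

P = D₁/(r−g) ⇒ g = r − D₁/P = 0.085 − £5,500.00/£94,667.95 = 0.026902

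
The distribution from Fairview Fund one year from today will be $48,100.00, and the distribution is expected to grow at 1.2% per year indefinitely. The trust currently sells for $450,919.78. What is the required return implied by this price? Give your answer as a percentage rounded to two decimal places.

P = D₁/(r − g) ⇒ r = D₁/P + g = $48,100.0000/$450,919.78 + 0.012 = 0.106671 + 0.012 = 0.118671

11.87%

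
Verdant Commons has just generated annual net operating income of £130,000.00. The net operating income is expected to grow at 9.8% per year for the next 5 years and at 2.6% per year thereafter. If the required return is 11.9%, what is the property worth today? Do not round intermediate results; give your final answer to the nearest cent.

£1918882.67

D_1 = 142740.00000
D_2 = 156728.52000
D_3 = 172087.91496
D_4 = 188952.53063
D_5 = 207469.87863
Terminal value at year 5: TV = D_5×(1+g_2)/(r−g_2) = 212864.09547/0.093 = 2288861.24163
P_0 = D_1/(1+r)^1 + D_2/(1+r)^2 + D_3/(1+r)^3 + D_4/(1+r)^4 + D_5/(1+r)^5 + TV/(1+r)^5
    = 127560.32172 + 125166.42828 + 122817.46046 + 120512.57514 + 118250.94504 + 1304574.94208 = 1918882.67271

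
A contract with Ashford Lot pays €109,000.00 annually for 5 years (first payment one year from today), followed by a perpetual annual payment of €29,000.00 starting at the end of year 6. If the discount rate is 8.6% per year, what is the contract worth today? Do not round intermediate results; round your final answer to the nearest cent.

PV of 5-year annuity: €109,000.00 × [1 − (1+0.086)^−5] / 0.086 = 428409.09609
Perpetuity value at year 5: €29,000.00 / 0.086 = 337209.30233
PV of perpetuity: 337209.30233 / (1+0.086)^5 = 223228.90061
Total PV = 428409.09609 + 223228.90061 = 651637.99671

€651638.00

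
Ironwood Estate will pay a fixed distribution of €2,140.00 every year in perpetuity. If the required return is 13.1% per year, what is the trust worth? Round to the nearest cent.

€16335.88

Level perpetuity: PV = C / r = €2,140.00 / 0.131 = €16,335.88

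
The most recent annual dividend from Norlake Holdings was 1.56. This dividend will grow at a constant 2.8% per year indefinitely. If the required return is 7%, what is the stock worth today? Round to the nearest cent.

38.18

D₁ = D₀ × (1 + g) = 1.56 × 1.028 = 1.6037
Growing perpetuity: P = D₁ / (r − g) = 1.6037 / (0.07 − 0.028) = 38.18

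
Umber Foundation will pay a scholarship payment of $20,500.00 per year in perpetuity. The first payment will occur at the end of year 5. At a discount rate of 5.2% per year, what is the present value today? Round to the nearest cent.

$321875.23

Value at end of year 4: C / r = $20,500.00 / 0.052 = $394,230.7692
Discount to today: PV = $394,230.7692 / (1 + 0.052)^4 = $394,230.7692 / 1.224794 = $321,875.23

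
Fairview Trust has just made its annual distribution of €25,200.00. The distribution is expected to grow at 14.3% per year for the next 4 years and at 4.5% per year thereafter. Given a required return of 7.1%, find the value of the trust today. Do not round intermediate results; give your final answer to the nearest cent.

D_1 = 28803.60000
D_2 = 32922.51480
D_3 = 37630.43442
D_4 = 43011.58654
Terminal value at year 4: TV = D_4×(1+g_2)/(r−g_2) = 44947.10793/0.026 = 1728734.92047
P_0 = D_1/(1+r)^1 + D_2/(1+r)^2 + D_3/(1+r)^3 + D_4/(1+r)^4 + TV/(1+r)^4
    = 26894.11765 + 28702.12556 + 30631.68022 + 32690.95283 + 1313924.83509 = 1432843.71135

€1432843.71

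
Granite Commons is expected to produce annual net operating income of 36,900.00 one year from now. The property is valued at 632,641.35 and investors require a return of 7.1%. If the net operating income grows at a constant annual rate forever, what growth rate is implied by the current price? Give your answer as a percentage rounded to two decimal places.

1.27%

P = D₁/(r−g) ⇒ g = r − D₁/P = 0.071 − 36,900.00/632,641.35 = 0.012673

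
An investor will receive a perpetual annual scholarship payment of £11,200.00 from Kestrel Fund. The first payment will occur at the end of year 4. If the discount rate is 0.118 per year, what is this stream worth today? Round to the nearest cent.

£67922.02

Value at end of year 3: C / r = £11,200.00 / 0.118 = £94,915.2542
Discount to today: PV = £94,915.2542 / (1 + 0.118)^3 = £94,915.2542 / 1.397415 = £67,922.02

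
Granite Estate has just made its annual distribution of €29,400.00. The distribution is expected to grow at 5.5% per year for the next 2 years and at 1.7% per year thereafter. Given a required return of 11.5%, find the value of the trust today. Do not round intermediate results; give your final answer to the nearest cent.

D_1 = 31017.00000
D_2 = 32722.93500
Terminal value at year 2: TV = D_2×(1+g_2)/(r−g_2) = 33279.22489/0.098 = 339583.92750
P_0 = D_1/(1+r)^1 + D_2/(1+r)^2 + TV/(1+r)^2
    = 27817.93722 + 26321.00786 + 273147.60200 = 327286.54709

€327286.55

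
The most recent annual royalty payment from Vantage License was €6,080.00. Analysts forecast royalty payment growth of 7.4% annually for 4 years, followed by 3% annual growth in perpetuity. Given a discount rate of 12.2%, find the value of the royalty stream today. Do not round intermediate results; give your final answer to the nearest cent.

€78975.54

D_1 = 6529.92000
D_2 = 7013.13408
D_3 = 7532.10600
D_4 = 8089.48185
Terminal value at year 4: TV = D_4×(1+g_2)/(r−g_2) = 8332.16630/0.092 = 90567.02502
P_0 = D_1/(1+r)^1 + D_2/(1+r)^2 + D_3/(1+r)^3 + D_4/(1+r)^4 + TV/(1+r)^4
    = 5819.89305 + 5570.91367 + 5332.58581 + 5104.45380 + 57147.68924 = 78975.53555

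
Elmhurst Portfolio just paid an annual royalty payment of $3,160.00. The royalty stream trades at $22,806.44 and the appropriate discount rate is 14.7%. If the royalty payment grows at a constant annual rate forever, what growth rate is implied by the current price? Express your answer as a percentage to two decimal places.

0.74%

P = D₀(1+g)/(r−g) ⇒ P(r−g) = D₀(1+g) ⇒ g(P+D₀) = P·r − D₀
g = (P·r − D₀)/(P + D₀) = ($22,806.44×0.147 − $3,160.00) / ($22,806.44 + $3,160.00) = 0.007415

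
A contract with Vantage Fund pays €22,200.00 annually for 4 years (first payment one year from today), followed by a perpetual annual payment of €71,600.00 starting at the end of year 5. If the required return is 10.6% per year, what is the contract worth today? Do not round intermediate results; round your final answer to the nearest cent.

PV of 4-year annuity: €22,200.00 × [1 − (1+0.106)^−4] / 0.106 = 69466.65702
Perpetuity value at year 4: €71,600.00 / 0.106 = 675471.69811
PV of perpetuity: 675471.69811 / (1+0.106)^4 = 451426.08357
Total PV = 69466.65702 + 451426.08357 = 520892.74059

€520892.74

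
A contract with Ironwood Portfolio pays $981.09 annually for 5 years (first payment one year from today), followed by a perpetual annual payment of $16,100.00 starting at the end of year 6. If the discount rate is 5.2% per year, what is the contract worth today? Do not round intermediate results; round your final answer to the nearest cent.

$244518.73

PV of 5-year annuity: $981.09 × [1 − (1+0.052)^−5] / 0.052 = 4224.22517
Perpetuity value at year 5: $16,100.00 / 0.052 = 309615.38462
PV of perpetuity: 309615.38462 / (1+0.052)^5 = 240294.50154
Total PV = 4224.22517 + 240294.50154 = 244518.72670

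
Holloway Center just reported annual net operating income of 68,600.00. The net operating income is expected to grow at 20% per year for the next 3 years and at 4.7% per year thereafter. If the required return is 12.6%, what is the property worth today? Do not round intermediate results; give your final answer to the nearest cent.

D_1 = 82320.00000
D_2 = 98784.00000
D_3 = 118540.80000
Terminal value at year 3: TV = D_3×(1+g_2)/(r−g_2) = 124112.21760/0.079 = 1571040.72911
P_0 = D_1/(1+r)^1 + D_2/(1+r)^2 + D_3/(1+r)^3 + TV/(1+r)^3
    = 73108.34813 + 77912.98203 + 83033.37339 + 1100454.96120 = 1334509.66474

1334509.66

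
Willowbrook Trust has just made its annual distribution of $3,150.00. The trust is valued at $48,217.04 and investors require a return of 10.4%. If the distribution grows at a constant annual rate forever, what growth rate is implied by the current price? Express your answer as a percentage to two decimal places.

3.63%

P = D₀(1+g)/(r−g) ⇒ P(r−g) = D₀(1+g) ⇒ g(P+D₀) = P·r − D₀
g = (P·r − D₀)/(P + D₀) = ($48,217.04×0.104 − $3,150.00) / ($48,217.04 + $3,150.00) = 0.036299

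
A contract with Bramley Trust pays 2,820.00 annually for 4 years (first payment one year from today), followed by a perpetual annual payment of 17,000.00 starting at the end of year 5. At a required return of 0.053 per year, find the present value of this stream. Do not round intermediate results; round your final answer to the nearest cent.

270821.57

PV of 4-year annuity: 2,820.00 × [1 − (1+0.053)^−4] / 0.053 = 9930.28743
Perpetuity value at year 4: 17,000.00 / 0.053 = 320754.71698
PV of perpetuity: 320754.71698 / (1+0.053)^4 = 260891.28210
Total PV = 9930.28743 + 260891.28210 = 270821.56954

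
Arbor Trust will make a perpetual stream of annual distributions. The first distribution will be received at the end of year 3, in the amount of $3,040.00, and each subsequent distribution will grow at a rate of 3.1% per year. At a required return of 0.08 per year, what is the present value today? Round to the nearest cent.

Value at end of year 2: C₁ / (r − g) = $3,040.00 / (0.08 − 0.031) = $62,040.8163
Discount to today: PV = $62,040.8163 / (1 + 0.08)^2 = $62,040.8163 / 1.166400 = $53,190.00

$53190.00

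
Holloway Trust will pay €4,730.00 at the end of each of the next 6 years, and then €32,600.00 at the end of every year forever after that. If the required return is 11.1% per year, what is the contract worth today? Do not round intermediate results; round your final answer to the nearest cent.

PV of 6-year annuity: €4,730.00 × [1 − (1+0.111)^−6] / 0.111 = 19952.93074
Perpetuity value at year 6: €32,600.00 / 0.111 = 293693.69369
PV of perpetuity: 293693.69369 / (1+0.111)^6 = 156174.55158
Total PV = 19952.93074 + 156174.55158 = 176127.48232

€176127.48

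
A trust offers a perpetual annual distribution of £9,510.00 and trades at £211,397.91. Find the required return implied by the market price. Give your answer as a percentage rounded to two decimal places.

P = C/r ⇒ r = C/P = £9,510.00/£211,397.91 = 0.044986

4.50%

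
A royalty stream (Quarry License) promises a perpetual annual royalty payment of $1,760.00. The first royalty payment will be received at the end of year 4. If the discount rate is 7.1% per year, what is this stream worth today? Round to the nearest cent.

$20178.36

Value at end of year 3: C / r = $1,760.00 / 0.071 = $24,788.7324
Discount to today: PV = $24,788.7324 / (1 + 0.071)^3 = $24,788.7324 / 1.228481 = $20,178.36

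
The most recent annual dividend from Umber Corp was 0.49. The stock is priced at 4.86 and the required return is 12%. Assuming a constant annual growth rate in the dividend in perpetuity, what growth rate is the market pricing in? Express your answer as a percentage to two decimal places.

P = D₀(1+g)/(r−g) ⇒ P(r−g) = D₀(1+g) ⇒ g(P+D₀) = P·r − D₀
g = (P·r − D₀)/(P + D₀) = (4.86×0.12 − 0.49) / (4.86 + 0.49) = 0.017421

1.74%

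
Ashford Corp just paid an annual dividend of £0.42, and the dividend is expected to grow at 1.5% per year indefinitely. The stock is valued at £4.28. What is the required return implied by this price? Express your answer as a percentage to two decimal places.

11.46%

D₁ = £0.42 × 1.015 = £0.4263
P = D₁/(r − g) ⇒ r = D₁/P + g = £0.4263/£4.28 + 0.015 = 0.099603 + 0.015 = 0.114603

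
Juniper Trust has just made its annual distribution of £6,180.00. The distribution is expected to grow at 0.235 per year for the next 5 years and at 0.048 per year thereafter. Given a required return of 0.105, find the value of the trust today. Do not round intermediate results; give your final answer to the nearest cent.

D_1 = 7632.30000
D_2 = 9425.89050
D_3 = 11640.97477
D_4 = 14376.60384
D_5 = 17755.10574
Terminal value at year 5: TV = D_5×(1+g_2)/(r−g_2) = 18607.35082/0.057 = 326444.75115
P_0 = D_1/(1+r)^1 + D_2/(1+r)^2 + D_3/(1+r)^3 + D_4/(1+r)^4 + D_5/(1+r)^5 + TV/(1+r)^5
    = 6907.05882 + 7719.65398 + 8627.84857 + 9642.88957 + 10777.34717 + 198151.92691 = 241826.72502

£241826.73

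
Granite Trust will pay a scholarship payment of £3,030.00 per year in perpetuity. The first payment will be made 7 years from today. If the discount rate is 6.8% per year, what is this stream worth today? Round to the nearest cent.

Value at end of year 6: C / r = £3,030.00 / 0.068 = £44,558.8235
Discount to today: PV = £44,558.8235 / (1 + 0.068)^6 = £44,558.8235 / 1.483978 = £30,026.60

£30026.60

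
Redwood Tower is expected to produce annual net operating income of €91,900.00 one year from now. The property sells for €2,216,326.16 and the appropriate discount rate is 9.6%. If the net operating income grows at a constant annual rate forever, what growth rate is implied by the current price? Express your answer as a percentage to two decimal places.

5.45%

P = D₁/(r−g) ⇒ g = r − D₁/P = 0.096 − €91,900.00/€2,216,326.16 = 0.054535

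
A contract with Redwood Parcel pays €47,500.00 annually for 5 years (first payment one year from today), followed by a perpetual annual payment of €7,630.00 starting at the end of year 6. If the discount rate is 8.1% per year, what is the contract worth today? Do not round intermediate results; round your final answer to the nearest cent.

PV of 5-year annuity: €47,500.00 × [1 − (1+0.081)^−5] / 0.081 = 189154.92083
Perpetuity value at year 5: €7,630.00 / 0.081 = 94197.53086
PV of perpetuity: 94197.53086 / (1+0.081)^5 = 63813.27727
Total PV = 189154.92083 + 63813.27727 = 252968.19809

€252968.20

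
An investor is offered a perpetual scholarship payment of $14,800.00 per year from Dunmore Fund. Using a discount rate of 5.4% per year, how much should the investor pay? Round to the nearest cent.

Level perpetuity: PV = C / r = $14,800.00 / 0.054 = $274,074.07

$274074.07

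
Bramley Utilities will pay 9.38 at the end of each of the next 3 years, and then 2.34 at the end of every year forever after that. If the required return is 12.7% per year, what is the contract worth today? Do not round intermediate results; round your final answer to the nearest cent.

PV of 3-year annuity: 9.38 × [1 − (1+0.127)^−3] / 0.127 = 22.26092
Perpetuity value at year 3: 2.34 / 0.127 = 18.42520
PV of perpetuity: 18.42520 / (1+0.127)^3 = 12.87183
Total PV = 22.26092 + 12.87183 = 35.13275

35.13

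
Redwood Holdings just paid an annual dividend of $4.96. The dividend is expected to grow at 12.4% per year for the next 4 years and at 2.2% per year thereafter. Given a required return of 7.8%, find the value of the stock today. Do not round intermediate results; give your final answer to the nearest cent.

$129.04

D_1 = 5.57504
D_2 = 6.26634
D_3 = 7.04337
D_4 = 7.91675
Terminal value at year 4: TV = D_4×(1+g_2)/(r−g_2) = 8.09092/0.056 = 144.48068
P_0 = D_1/(1+r)^1 + D_2/(1+r)^2 + D_3/(1+r)^3 + D_4/(1+r)^4 + TV/(1+r)^4
    = 5.17165 + 5.39233 + 5.62243 + 5.86235 + 106.98792 = 129.03669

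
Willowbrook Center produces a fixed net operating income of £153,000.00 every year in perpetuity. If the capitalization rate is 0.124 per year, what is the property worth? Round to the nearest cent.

£1233870.97

Level perpetuity: PV = C / r = £153,000.00 / 0.124 = £1,233,870.97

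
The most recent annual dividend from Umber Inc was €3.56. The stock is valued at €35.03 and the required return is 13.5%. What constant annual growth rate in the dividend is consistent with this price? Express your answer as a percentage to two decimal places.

3.03%

P = D₀(1+g)/(r−g) ⇒ P(r−g) = D₀(1+g) ⇒ g(P+D₀) = P·r − D₀
g = (P·r − D₀)/(P + D₀) = (€35.03×0.135 − €3.56) / (€35.03 + €3.56) = 0.030294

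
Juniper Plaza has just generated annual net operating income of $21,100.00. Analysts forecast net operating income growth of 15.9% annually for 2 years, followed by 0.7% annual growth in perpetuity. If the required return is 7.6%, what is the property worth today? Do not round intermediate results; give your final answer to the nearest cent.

$404485.44

D_1 = 24454.90000
D_2 = 28343.22910
Terminal value at year 2: TV = D_2×(1+g_2)/(r−g_2) = 28541.63170/0.069 = 413646.83629
P_0 = D_1/(1+r)^1 + D_2/(1+r)^2 + TV/(1+r)^2
    = 22727.60223 + 24480.75370 + 357277.08666 = 404485.44259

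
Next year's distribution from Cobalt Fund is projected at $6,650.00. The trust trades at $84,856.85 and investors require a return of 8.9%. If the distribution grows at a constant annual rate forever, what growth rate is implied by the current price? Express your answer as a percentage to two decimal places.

1.06%

P = D₁/(r−g) ⇒ g = r − D₁/P = 0.089 − $6,650.00/$84,856.85 = 0.010633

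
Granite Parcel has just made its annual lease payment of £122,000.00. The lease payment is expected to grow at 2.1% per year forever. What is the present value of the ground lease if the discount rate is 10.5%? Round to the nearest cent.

D₁ = D₀ × (1 + g) = £122,000.00 × 1.021 = £124,562.0000
Growing perpetuity: P = D₁ / (r − g) = £124,562.0000 / (0.105 − 0.021) = £1,482,880.95

£1482880.95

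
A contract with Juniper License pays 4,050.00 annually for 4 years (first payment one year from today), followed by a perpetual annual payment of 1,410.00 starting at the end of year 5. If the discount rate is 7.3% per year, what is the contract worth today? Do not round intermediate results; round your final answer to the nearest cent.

28197.08

PV of 4-year annuity: 4,050.00 × [1 − (1+0.073)^−4] / 0.073 = 13625.80812
Perpetuity value at year 4: 1,410.00 / 0.073 = 19315.06849
PV of perpetuity: 19315.06849 / (1+0.073)^4 = 14571.26863
Total PV = 13625.80812 + 14571.26863 = 28197.07675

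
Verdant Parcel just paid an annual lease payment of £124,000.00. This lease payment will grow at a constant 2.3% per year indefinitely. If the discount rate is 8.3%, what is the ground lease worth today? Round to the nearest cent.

D₁ = D₀ × (1 + g) = £124,000.00 × 1.023 = £126,852.0000
Growing perpetuity: P = D₁ / (r − g) = £126,852.0000 / (0.083 − 0.023) = £2,114,200.00

£2114200.00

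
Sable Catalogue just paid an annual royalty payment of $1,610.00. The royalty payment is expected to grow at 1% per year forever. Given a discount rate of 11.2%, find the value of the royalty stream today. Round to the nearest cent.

$15942.16

D₁ = D₀ × (1 + g) = $1,610.00 × 1.01 = $1,626.1000
Growing perpetuity: P = D₁ / (r − g) = $1,626.1000 / (0.112 − 0.01) = $15,942.16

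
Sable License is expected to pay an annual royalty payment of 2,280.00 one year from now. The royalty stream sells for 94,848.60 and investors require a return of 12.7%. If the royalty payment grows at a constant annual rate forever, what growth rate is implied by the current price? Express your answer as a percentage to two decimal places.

10.30%

P = D₁/(r−g) ⇒ g = r − D₁/P = 0.127 − 2,280.00/94,848.60 = 0.102962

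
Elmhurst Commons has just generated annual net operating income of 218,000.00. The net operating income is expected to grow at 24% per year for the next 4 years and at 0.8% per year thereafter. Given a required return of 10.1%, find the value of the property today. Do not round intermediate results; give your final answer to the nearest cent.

D_1 = 270320.00000
D_2 = 335196.80000
D_3 = 415644.03200
D_4 = 515398.59968
Terminal value at year 4: TV = D_4×(1+g_2)/(r−g_2) = 519521.78848/0.093 = 5586255.79008
P_0 = D_1/(1+r)^1 + D_2/(1+r)^2 + D_3/(1+r)^3 + D_4/(1+r)^4 + TV/(1+r)^4
    = 245522.25250 + 276519.15813 + 311429.38790 + 350746.99455 + 3801644.84411 = 4985862.63718

4985862.64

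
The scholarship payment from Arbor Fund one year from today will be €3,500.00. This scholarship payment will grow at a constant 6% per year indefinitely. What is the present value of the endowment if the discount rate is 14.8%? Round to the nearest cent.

€39772.73

Growing perpetuity: P = D₁ / (r − g) = €3,500.0000 / (0.148 − 0.06) = €39,772.73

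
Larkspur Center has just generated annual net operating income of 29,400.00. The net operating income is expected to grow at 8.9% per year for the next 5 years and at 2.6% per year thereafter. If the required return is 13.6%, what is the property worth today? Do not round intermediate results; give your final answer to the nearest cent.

351728.54

D_1 = 32016.60000
D_2 = 34866.07740
D_3 = 37969.15829
D_4 = 41348.41338
D_5 = 45028.42217
Terminal value at year 5: TV = D_5×(1+g_2)/(r−g_2) = 46199.16114/0.11 = 419992.37403
P_0 = D_1/(1+r)^1 + D_2/(1+r)^2 + D_3/(1+r)^3 + D_4/(1+r)^4 + D_5/(1+r)^5 + TV/(1+r)^5
    = 28183.62676 + 27017.57882 + 25899.77406 + 24828.21651 + 23800.99276 + 221998.35069 = 351728.53962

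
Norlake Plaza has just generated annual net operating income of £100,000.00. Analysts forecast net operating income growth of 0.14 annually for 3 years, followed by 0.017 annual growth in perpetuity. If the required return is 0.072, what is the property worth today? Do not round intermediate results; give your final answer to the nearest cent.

D_1 = 114000.00000
D_2 = 129960.00000
D_3 = 148154.40000
Terminal value at year 3: TV = D_3×(1+g_2)/(r−g_2) = 150673.02480/0.055 = 2739509.54182
P_0 = D_1/(1+r)^1 + D_2/(1+r)^2 + D_3/(1+r)^3 + TV/(1+r)^3
    = 106343.28358 + 113088.93963 + 120262.49177 + 2223762.80238 = 2563457.51737

£2563457.52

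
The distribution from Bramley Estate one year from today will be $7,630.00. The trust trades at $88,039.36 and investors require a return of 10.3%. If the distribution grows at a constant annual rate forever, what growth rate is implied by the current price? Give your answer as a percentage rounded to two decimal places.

P = D₁/(r−g) ⇒ g = r − D₁/P = 0.103 − $7,630.00/$88,039.36 = 0.016334

1.63%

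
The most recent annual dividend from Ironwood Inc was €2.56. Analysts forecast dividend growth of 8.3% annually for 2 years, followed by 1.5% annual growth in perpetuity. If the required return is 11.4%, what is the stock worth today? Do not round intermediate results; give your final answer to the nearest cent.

€29.71

D_1 = 2.77248
D_2 = 3.00260
Terminal value at year 2: TV = D_2×(1+g_2)/(r−g_2) = 3.04763/0.099 = 30.78419
P_0 = D_1/(1+r)^1 + D_2/(1+r)^2 + TV/(1+r)^2
    = 2.48876 + 2.41950 + 24.80603 = 29.71430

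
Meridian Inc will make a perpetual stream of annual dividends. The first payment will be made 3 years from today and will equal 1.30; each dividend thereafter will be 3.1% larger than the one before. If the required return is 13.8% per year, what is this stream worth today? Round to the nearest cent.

9.38

Value at end of year 2: C₁ / (r − g) = 1.30 / (0.138 − 0.031) = 12.1495
Discount to today: PV = 12.1495 / (1 + 0.138)^2 = 12.1495 / 1.295044 = 9.38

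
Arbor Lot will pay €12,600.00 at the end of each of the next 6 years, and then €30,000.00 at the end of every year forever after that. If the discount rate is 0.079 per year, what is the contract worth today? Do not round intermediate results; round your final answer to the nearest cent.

€299064.12

PV of 6-year annuity: €12,600.00 × [1 − (1+0.079)^−6] / 0.079 = 58425.41163
Perpetuity value at year 6: €30,000.00 / 0.079 = 379746.83544
PV of perpetuity: 379746.83544 / (1+0.079)^6 = 240638.71252
Total PV = 58425.41163 + 240638.71252 = 299064.12415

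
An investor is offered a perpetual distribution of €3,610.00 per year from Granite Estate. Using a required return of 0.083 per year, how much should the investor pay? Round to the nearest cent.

Level perpetuity: PV = C / r = €3,610.00 / 0.083 = €43,493.98

€43493.98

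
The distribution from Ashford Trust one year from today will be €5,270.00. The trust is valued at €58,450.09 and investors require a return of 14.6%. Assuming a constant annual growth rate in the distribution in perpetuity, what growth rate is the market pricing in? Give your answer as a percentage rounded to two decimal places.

P = D₁/(r−g) ⇒ g = r − D₁/P = 0.146 − €5,270.00/€58,450.09 = 0.055838

5.58%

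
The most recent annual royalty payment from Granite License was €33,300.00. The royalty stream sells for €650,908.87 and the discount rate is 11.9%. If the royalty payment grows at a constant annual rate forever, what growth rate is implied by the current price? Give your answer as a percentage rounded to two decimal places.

6.45%

P = D₀(1+g)/(r−g) ⇒ P(r−g) = D₀(1+g) ⇒ g(P+D₀) = P·r − D₀
g = (P·r − D₀)/(P + D₀) = (€650,908.87×0.119 − €33,300.00) / (€650,908.87 + €33,300.00) = 0.064539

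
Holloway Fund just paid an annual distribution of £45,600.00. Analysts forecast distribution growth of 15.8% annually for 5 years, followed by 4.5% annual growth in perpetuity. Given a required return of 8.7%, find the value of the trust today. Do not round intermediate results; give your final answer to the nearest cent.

D_1 = 52804.80000
D_2 = 61147.95840
D_3 = 70809.33583
D_4 = 81997.21089
D_5 = 94952.77021
Terminal value at year 5: TV = D_5×(1+g_2)/(r−g_2) = 99225.64487/0.042 = 2362515.35399
P_0 = D_1/(1+r)^1 + D_2/(1+r)^2 + D_3/(1+r)^3 + D_4/(1+r)^4 + D_5/(1+r)^5 + TV/(1+r)^5
    = 48578.47286 + 51751.49179 + 55131.76402 + 58732.82680 + 62569.10160 + 1556778.83741 = 1833542.49449

£1833542.49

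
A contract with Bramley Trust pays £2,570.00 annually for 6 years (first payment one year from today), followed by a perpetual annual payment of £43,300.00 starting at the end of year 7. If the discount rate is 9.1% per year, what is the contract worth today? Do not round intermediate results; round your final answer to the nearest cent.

£293656.18

PV of 6-year annuity: £2,570.00 × [1 − (1+0.091)^−6] / 0.091 = 11494.51888
Perpetuity value at year 6: £43,300.00 / 0.091 = 475824.17582
PV of perpetuity: 475824.17582 / (1+0.091)^6 = 282161.65923
Total PV = 11494.51888 + 282161.65923 = 293656.17811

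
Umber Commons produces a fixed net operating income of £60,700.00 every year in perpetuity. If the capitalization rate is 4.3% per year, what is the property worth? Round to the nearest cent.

£1411627.91

Level perpetuity: PV = C / r = £60,700.00 / 0.043 = £1,411,627.91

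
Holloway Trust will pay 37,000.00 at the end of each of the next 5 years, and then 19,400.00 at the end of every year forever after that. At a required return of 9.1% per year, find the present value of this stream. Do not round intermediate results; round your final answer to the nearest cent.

PV of 5-year annuity: 37,000.00 × [1 − (1+0.091)^−5] / 0.091 = 143544.45283
Perpetuity value at year 5: 19,400.00 / 0.091 = 213186.81319
PV of perpetuity: 213186.81319 / (1+0.091)^5 = 137922.96495
Total PV = 143544.45283 + 137922.96495 = 281467.41777

281467.42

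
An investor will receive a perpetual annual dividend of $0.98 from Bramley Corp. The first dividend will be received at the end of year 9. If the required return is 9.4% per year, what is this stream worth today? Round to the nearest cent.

$5.08

Value at end of year 8: C / r = $0.98 / 0.094 = $10.4255
Discount to today: PV = $10.4255 / (1 + 0.094)^8 = $10.4255 / 2.051817 = $5.08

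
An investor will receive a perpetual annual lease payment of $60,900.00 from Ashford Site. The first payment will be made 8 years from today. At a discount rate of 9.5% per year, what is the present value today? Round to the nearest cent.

$339621.25

Value at end of year 7: C / r = $60,900.00 / 0.095 = $641,052.6316
Discount to today: PV = $641,052.6316 / (1 + 0.095)^7 = $641,052.6316 / 1.887552 = $339,621.25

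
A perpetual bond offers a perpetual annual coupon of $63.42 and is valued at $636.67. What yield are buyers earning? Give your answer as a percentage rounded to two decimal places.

P = C/r ⇒ r = C/P = $63.42/$636.67 = 0.099612

9.96%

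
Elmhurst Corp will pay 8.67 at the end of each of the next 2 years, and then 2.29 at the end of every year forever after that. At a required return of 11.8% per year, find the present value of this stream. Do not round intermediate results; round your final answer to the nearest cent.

PV of 2-year annuity: 8.67 × [1 − (1+0.118)^−2] / 0.118 = 14.69134
Perpetuity value at year 2: 2.29 / 0.118 = 19.40678
PV of perpetuity: 19.40678 / (1+0.118)^2 = 15.52637
Total PV = 14.69134 + 15.52637 = 30.21771

30.22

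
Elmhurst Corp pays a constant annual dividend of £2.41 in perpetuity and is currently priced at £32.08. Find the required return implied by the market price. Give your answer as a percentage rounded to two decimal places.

7.51%

P = C/r ⇒ r = C/P = £2.41/£32.08 = 0.075125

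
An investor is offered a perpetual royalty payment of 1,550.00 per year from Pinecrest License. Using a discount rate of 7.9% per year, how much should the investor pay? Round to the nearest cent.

Level perpetuity: PV = C / r = 1,550.00 / 0.079 = 19,620.25

19620.25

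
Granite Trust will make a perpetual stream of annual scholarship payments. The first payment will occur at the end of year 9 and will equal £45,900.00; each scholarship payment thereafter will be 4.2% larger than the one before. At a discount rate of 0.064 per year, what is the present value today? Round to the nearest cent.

£1270155.76

Value at end of year 8: C₁ / (r − g) = £45,900.00 / (0.064 − 0.042) = £2,086,363.6364
Discount to today: PV = £2,086,363.6364 / (1 + 0.064)^8 = £2,086,363.6364 / 1.642605 = £1,270,155.76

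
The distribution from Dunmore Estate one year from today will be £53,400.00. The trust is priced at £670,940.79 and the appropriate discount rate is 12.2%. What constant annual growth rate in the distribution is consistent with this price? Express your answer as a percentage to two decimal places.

4.24%

P = D₁/(r−g) ⇒ g = r − D₁/P = 0.122 − £53,400.00/£670,940.79 = 0.042410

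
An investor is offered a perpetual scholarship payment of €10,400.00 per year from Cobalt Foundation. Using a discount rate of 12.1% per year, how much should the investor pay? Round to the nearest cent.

Level perpetuity: PV = C / r = €10,400.00 / 0.121 = €85,950.41

€85950.41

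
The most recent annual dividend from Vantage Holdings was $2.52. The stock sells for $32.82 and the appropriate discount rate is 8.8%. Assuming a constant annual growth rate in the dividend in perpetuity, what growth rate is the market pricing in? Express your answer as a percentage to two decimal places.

P = D₀(1+g)/(r−g) ⇒ P(r−g) = D₀(1+g) ⇒ g(P+D₀) = P·r − D₀
g = (P·r − D₀)/(P + D₀) = ($32.82×0.088 − $2.52) / ($32.82 + $2.52) = 0.010418

1.04%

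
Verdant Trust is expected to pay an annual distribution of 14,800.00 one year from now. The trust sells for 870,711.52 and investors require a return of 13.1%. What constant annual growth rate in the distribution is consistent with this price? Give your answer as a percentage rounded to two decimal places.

P = D₁/(r−g) ⇒ g = r − D₁/P = 0.131 − 14,800.00/870,711.52 = 0.114002

11.40%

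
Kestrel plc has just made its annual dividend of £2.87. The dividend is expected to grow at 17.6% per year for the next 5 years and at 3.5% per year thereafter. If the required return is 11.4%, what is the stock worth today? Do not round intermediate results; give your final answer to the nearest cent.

£66.23

D_1 = 3.37512
D_2 = 3.96914
D_3 = 4.66771
D_4 = 5.48923
D_5 = 6.45533
Terminal value at year 5: TV = D_5×(1+g_2)/(r−g_2) = 6.68127/0.079 = 84.57301
P_0 = D_1/(1+r)^1 + D_2/(1+r)^2 + D_3/(1+r)^3 + D_4/(1+r)^4 + D_5/(1+r)^5 + TV/(1+r)^5
    = 3.02973 + 3.19835 + 3.37636 + 3.56427 + 3.76264 + 49.29533 = 66.22668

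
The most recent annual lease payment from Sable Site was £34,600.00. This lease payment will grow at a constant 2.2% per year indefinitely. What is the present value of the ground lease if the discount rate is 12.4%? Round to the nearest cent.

D₁ = D₀ × (1 + g) = £34,600.00 × 1.022 = £35,361.2000
Growing perpetuity: P = D₁ / (r − g) = £35,361.2000 / (0.124 − 0.022) = £346,678.43

£346678.43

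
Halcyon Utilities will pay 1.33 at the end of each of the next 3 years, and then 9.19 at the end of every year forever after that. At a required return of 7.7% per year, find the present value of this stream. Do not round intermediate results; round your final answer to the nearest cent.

PV of 3-year annuity: 1.33 × [1 − (1+0.077)^−3] / 0.077 = 3.44618
Perpetuity value at year 3: 9.19 / 0.077 = 119.35065
PV of perpetuity: 119.35065 / (1+0.077)^3 = 95.53834
Total PV = 3.44618 + 95.53834 = 98.98451

98.98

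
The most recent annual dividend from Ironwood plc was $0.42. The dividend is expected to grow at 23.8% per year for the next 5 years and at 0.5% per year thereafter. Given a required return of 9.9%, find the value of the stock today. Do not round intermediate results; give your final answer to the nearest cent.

$11.19

D_1 = 0.51996
D_2 = 0.64371
D_3 = 0.79691
D_4 = 0.98658
D_5 = 1.22138
Terminal value at year 5: TV = D_5×(1+g_2)/(r−g_2) = 1.22749/0.094 = 13.05842
P_0 = D_1/(1+r)^1 + D_2/(1+r)^2 + D_3/(1+r)^3 + D_4/(1+r)^4 + D_5/(1+r)^5 + TV/(1+r)^5
    = 0.47312 + 0.53296 + 0.60037 + 0.67630 + 0.76184 + 8.14521 = 11.18980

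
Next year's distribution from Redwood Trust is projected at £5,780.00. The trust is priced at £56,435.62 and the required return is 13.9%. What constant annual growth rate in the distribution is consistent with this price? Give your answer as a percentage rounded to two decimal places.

3.66%

P = D₁/(r−g) ⇒ g = r − D₁/P = 0.139 − £5,780.00/£56,435.62 = 0.036582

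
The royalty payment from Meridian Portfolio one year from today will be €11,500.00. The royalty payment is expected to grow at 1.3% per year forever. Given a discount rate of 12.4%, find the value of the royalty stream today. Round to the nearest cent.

€103603.60

Growing perpetuity: P = D₁ / (r − g) = €11,500.0000 / (0.124 − 0.013) = €103,603.60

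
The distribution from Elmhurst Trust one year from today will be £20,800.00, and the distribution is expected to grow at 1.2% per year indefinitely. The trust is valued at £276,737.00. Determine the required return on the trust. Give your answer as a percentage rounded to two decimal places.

8.72%

P = D₁/(r − g) ⇒ r = D₁/P + g = £20,800.0000/£276,737.00 + 0.012 = 0.075162 + 0.012 = 0.087162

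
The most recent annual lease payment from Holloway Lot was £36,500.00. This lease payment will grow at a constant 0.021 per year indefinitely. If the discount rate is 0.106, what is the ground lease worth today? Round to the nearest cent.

£438429.41

D₁ = D₀ × (1 + g) = £36,500.00 × 1.021 = £37,266.5000
Growing perpetuity: P = D₁ / (r − g) = £37,266.5000 / (0.106 − 0.021) = £438,429.41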